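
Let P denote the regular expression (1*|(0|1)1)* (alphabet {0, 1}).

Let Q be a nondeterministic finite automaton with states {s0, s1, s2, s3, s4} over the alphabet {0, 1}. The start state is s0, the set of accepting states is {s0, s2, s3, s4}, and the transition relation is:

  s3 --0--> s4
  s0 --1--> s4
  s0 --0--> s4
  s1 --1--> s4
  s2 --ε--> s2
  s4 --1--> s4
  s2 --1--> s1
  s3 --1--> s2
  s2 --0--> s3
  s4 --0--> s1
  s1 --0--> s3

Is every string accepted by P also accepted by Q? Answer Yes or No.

Yes

Converting the expression P to a DFA (subset construction, then merging equivalent states) gives the minimal DFA with states {p0, p1, p2}, start state p0, accepting states {p0} and transitions p0: 0→p1, 1→p0; p1: 0→p2, 1→p0; p2: 0→p2, 1→p2.
Exploring the product automaton P × Q from the start pair (p0, s0), following both machines on each input symbol, reaches 8 state pairs: (p0, s0), (p1, s4), (p0, s4), (p2, s1), (p1, s1), (p2, s3), (p2, s4), (p2, s2).
P accepts in {p0} and Q accepts in {s0, s2, s3, s4}. The reachable pairs whose P-component is accepting are (p0, s0), (p0, s4); in each of them the Q-component is accepting too, so the product for L(P) \ L(Q) (P-component accepting, Q-component rejecting) has no reachable accepting pair and the difference is empty.
Hence every string in L(P) is also in L(Q).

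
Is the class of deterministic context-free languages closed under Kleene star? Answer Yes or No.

No

L = {c aⁿbⁿ : n≥0} ∪ {cc aⁿb²ⁿ : n≥0} is a DCFL (the number of leading c's fixes which ratio the DPDA checks), but L* is not. Every word of L starts with c, so in a factorisation of the string cc aⁱbʲ (i≥1) into words of L each factor begins at one of the two c's: either the whole string is a single word of L (forcing j = 2i), or it splits as c · (c aⁱbʲ) with c ∈ L (take n = 0) and c aⁱbʲ ∈ L (forcing j = i). Thus L* ∩ cca⁺b* = {cc aⁿbⁿ : n≥1} ∪ {cc aⁿb²ⁿ : n≥1}. A DPDA for L* would give one for this intersection with a regular set, and, started from its configuration after reading cc, one for {aⁿbⁿ : n≥1} ∪ {aⁿb²ⁿ : n≥1}, which no deterministic PDA accepts (a DPDA for it would have a single run on aⁿb²ⁿ, accepting after the prefix aⁿbⁿ and accepting again after n more b's; an ordinary PDA that simulates it on a's and b's and, at any moment when it is accepting, may switch to reading only a fresh letter d while feeding each d to the simulation as a b, would accept aⁱbʲdᵏ (k≥1) exactly when both aⁱbʲ and aⁱbʲ⁺ᵏ are in the language, i.e. its language intersected with the regular set a*b*d⁺ would be exactly {aⁿbⁿdⁿ : n≥1} — impossible, since context-free languages are closed under intersection with regular sets and {aⁿbⁿdⁿ} is not context-free). So L* is not a DCFL.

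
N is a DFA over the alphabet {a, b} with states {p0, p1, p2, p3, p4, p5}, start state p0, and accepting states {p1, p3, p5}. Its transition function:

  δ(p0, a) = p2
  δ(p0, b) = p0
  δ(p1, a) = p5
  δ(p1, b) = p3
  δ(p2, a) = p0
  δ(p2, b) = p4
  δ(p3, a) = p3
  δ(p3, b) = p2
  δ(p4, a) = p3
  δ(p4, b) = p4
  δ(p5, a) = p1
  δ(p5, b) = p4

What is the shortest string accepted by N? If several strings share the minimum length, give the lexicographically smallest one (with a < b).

aba

A breadth-first search from p0 reaches an accepting state first via the path p0 → p2 → p4 → p3 on input aba.
No string of length < 3 is accepted (BFS exhausts all shorter strings without reaching an accepting state), and aba is the lexicographically least accepting string of length 3.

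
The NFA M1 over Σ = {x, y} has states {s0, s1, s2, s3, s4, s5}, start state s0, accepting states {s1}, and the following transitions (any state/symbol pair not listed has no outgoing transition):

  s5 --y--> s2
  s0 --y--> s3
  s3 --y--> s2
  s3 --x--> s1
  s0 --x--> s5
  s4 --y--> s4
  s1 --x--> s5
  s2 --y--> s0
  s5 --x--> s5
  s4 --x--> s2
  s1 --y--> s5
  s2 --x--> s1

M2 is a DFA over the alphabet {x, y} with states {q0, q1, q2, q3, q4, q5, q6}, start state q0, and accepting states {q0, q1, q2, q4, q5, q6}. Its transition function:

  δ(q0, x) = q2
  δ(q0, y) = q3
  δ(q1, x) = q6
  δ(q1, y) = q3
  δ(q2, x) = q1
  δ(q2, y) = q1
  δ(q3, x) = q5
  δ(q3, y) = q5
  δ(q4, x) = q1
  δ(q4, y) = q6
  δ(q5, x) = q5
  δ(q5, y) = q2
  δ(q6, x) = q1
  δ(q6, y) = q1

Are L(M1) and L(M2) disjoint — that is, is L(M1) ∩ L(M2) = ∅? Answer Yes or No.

No

The string yx is accepted by both M1 and M2.
Hence L(M1) ∩ L(M2) ≠ ∅.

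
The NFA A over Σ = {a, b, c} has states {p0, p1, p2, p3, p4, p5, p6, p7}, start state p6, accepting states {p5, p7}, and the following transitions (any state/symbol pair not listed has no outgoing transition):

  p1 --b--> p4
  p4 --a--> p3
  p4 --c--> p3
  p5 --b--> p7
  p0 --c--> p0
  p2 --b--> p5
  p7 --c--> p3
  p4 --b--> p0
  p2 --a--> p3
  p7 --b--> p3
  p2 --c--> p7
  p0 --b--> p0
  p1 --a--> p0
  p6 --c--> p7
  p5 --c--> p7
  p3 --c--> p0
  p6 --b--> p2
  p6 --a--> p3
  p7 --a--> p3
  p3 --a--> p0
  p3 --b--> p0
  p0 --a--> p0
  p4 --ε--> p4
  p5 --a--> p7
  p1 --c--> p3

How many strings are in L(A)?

The useful subgraph on states {p2, p5, p6, p7} is acyclic, so L(A) is finite; the longest accepting path visits 4 useful states, giving maximum string length 3.
Counting accepting paths from p6 by length: 1 of length 1, 2 of length 2, 3 of length 3. Total 6.

6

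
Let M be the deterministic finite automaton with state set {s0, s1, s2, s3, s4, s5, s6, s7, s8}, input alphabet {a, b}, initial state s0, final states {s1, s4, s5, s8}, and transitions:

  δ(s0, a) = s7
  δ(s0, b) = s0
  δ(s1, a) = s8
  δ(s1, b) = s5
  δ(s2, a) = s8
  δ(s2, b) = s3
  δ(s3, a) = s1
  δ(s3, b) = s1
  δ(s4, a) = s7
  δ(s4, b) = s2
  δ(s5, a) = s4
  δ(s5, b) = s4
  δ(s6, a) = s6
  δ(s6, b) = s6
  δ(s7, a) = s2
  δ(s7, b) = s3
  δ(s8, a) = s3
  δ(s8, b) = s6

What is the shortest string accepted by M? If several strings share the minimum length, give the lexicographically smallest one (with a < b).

A breadth-first search from s0 reaches an accepting state first via the path s0 → s7 → s2 → s8 on input aaa.
No string of length < 3 is accepted (BFS exhausts all shorter strings without reaching an accepting state), and aaa is the lexicographically least accepting string of length 3.

aaa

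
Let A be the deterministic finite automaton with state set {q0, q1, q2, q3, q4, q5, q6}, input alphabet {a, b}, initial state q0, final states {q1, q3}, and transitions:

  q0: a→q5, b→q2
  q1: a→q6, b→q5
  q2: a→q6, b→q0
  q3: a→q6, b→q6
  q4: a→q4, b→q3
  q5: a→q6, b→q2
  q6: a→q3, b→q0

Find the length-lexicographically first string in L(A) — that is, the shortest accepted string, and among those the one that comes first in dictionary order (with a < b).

aaa

A breadth-first search from q0 reaches an accepting state first via the path q0 → q5 → q6 → q3 on input aaa.
No string of length < 3 is accepted (BFS exhausts all shorter strings without reaching an accepting state), and aaa is the lexicographically least accepting string of length 3.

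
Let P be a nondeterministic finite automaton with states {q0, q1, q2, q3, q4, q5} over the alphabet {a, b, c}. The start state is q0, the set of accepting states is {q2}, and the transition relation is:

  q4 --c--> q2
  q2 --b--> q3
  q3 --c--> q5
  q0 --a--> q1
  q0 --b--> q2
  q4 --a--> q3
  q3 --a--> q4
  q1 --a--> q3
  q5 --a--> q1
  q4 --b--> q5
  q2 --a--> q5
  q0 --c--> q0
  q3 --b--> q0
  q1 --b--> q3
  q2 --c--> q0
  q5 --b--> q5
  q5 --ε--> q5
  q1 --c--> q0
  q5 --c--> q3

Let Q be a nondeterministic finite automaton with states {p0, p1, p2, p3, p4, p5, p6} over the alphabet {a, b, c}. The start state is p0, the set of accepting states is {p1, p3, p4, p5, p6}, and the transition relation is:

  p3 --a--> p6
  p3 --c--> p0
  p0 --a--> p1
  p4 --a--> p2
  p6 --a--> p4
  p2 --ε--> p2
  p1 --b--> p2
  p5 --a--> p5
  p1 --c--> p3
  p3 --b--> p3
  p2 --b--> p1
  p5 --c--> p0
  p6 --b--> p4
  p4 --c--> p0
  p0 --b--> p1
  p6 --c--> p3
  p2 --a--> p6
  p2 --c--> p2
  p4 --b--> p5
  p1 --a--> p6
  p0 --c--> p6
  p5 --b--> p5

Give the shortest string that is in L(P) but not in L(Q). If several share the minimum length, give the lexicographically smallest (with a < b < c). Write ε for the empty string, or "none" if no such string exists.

aaac

The string aaac is accepted by P but not by Q.
No shorter string lies in the difference, and aaac is the lexicographically first length-4 string in L(P) \ L(Q).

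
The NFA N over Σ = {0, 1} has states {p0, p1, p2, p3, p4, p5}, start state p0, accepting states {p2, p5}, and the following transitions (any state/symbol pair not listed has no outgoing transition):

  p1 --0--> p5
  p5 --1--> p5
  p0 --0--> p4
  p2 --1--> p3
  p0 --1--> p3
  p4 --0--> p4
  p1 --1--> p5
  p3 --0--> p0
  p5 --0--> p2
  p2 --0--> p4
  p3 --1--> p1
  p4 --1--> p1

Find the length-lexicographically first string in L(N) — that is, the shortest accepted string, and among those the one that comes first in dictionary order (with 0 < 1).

A breadth-first search from p0 reaches an accepting state first via the path p0 → p4 → p1 → p5 on input 010.
No string of length < 3 is accepted (BFS exhausts all shorter strings without reaching an accepting state), and 010 is the lexicographically least accepting string of length 3.

010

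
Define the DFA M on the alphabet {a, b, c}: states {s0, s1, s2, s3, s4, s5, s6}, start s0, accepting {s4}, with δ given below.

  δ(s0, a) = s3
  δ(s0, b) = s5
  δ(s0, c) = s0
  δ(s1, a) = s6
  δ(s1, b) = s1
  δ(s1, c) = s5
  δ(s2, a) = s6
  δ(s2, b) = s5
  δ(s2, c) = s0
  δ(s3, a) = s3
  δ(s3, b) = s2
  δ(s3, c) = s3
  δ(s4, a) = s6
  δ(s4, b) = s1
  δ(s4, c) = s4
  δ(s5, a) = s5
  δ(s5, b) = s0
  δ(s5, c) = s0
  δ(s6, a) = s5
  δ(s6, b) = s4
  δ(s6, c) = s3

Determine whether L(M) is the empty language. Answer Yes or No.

The string abab is accepted: the run s0 → s3 → s2 → s6 → s4 ends in the accepting state s4.
Since at least one string is accepted, L(M) is not empty.

No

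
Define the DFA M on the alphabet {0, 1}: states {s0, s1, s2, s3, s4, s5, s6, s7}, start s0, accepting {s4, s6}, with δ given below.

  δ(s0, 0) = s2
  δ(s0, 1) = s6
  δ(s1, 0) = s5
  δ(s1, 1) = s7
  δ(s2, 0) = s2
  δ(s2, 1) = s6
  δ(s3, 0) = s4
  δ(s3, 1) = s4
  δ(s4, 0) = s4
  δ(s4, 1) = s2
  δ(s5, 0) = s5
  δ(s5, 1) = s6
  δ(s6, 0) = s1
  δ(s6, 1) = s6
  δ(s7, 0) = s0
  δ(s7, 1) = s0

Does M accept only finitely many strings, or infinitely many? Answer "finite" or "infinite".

infinite

State s2 is reachable from the start and can reach an accepting state, and it lies on the cycle s2 → s2.
Traversing that cycle any number of times yields accepted strings of unbounded length, so the language is infinite.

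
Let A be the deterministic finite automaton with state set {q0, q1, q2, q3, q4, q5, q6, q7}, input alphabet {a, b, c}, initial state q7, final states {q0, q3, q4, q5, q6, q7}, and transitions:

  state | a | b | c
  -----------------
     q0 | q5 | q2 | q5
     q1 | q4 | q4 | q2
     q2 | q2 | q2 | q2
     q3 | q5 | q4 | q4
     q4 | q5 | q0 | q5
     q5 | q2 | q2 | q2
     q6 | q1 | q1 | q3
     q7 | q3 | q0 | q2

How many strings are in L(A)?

The useful subgraph on states {q0, q3, q4, q5, q7} is acyclic, so L(A) is finite; the longest accepting path visits 5 useful states, giving maximum string length 4.
Counting accepting paths from q7 by length: 1 of length 0, 2 of length 1, 5 of length 2, 6 of length 3, 4 of length 4. Total 18.

18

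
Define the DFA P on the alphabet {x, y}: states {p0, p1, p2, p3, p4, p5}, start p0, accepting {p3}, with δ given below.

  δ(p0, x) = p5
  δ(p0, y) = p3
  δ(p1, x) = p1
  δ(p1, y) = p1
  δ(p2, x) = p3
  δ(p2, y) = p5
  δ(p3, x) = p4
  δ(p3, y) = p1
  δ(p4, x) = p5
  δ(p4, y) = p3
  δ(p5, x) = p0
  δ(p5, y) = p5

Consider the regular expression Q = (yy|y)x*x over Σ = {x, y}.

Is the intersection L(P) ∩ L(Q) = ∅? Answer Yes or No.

Converting the expression Q to a DFA (subset construction, then merging equivalent states) gives the minimal DFA with states {q0, q1, q2, q3, q4}, start state q0, accepting states {q3} and transitions q0: x→q1, y→q2; q1: x→q1, y→q1; q2: x→q3, y→q4; q3: x→q3, y→q1; q4: x→q3, y→q1.
Exploring the product automaton P × Q from the start pair (p0, q0), following both machines on each input symbol, reaches 12 state pairs: (p0, q0), (p5, q1), (p3, q2), (p0, q1), (p4, q3), (p1, q4), (p3, q1), (p5, q3), (p1, q3), (p1, q1), (p4, q1), (p0, q3).
P accepts in {p3} and Q accepts in {q3}; no reachable pair has both components accepting, so no string drives both machines to acceptance simultaneously and L(P) ∩ L(Q) = ∅.
So no string is accepted by both, and the intersection is empty.

Yes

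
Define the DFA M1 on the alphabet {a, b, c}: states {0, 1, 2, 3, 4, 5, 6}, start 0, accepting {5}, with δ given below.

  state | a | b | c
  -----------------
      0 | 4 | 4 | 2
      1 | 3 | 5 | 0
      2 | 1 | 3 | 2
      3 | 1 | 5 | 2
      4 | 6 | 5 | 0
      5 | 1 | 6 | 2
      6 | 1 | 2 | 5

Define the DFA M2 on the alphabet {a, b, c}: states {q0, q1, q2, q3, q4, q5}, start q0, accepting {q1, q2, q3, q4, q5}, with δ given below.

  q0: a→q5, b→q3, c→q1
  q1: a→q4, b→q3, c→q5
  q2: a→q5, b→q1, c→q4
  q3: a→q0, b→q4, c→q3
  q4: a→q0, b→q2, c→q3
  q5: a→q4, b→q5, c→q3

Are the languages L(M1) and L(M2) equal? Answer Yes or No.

The string a is accepted by M2 but rejected by M1.
So L(M1) ≠ L(M2).

No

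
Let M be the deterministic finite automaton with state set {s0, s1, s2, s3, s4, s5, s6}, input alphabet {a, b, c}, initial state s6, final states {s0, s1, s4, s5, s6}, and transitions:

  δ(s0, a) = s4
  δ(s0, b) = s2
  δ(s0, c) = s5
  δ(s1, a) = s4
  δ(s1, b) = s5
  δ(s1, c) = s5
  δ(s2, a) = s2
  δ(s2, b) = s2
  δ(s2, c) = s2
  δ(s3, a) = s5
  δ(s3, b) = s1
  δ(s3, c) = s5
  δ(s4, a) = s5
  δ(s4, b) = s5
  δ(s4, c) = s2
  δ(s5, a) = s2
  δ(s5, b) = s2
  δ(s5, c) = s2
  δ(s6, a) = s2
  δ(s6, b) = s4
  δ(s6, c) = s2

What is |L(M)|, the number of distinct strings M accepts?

The useful subgraph on states {s4, s5, s6} is acyclic, so L(M) is finite; the longest accepting path visits 3 useful states, giving maximum string length 2.
Counting accepting paths from s6 by length: 1 of length 0, 1 of length 1, 2 of length 2. Total 4.

4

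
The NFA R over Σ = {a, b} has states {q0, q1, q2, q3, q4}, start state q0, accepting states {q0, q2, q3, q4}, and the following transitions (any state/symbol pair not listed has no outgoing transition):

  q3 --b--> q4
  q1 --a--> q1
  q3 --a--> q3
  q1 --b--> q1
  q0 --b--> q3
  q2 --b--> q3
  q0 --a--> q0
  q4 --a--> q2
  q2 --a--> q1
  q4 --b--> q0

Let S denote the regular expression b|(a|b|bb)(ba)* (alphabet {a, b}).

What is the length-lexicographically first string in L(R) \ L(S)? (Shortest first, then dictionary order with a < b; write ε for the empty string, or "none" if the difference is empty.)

ε

The empty string ε is accepted by R but not by S.
Since ε is the unique shortest string, it is the required witness.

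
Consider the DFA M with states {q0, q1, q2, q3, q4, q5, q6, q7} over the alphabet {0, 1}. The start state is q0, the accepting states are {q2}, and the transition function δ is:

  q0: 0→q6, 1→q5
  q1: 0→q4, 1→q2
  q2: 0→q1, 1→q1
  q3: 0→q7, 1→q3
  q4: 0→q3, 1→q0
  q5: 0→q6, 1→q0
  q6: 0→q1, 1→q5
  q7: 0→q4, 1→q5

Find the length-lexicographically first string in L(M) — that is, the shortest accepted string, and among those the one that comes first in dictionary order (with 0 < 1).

A breadth-first search from q0 reaches an accepting state first via the path q0 → q6 → q1 → q2 on input 001.
No string of length < 3 is accepted (BFS exhausts all shorter strings without reaching an accepting state), and 001 is the lexicographically least accepting string of length 3.

001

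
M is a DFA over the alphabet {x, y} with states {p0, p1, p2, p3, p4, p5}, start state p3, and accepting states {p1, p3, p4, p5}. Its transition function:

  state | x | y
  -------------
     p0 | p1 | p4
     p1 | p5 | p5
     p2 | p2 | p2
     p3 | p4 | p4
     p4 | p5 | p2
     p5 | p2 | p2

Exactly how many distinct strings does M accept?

5

The useful subgraph on states {p3, p4, p5} is acyclic, so L(M) is finite; the longest accepting path visits 3 useful states, giving maximum string length 2.
Counting accepting paths from p3 by length: 1 of length 0, 2 of length 1, 2 of length 2. Total 5.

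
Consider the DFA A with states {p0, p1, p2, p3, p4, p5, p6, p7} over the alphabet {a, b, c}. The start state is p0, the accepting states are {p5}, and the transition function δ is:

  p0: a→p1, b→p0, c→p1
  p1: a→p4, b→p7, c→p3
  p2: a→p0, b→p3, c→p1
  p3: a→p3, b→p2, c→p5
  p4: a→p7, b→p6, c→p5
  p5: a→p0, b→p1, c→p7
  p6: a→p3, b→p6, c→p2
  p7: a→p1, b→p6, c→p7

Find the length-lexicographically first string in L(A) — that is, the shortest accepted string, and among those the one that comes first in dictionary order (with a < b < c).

A breadth-first search from p0 reaches an accepting state first via the path p0 → p1 → p4 → p5 on input aac.
No string of length < 3 is accepted (BFS exhausts all shorter strings without reaching an accepting state), and aac is the lexicographically least accepting string of length 3.

aac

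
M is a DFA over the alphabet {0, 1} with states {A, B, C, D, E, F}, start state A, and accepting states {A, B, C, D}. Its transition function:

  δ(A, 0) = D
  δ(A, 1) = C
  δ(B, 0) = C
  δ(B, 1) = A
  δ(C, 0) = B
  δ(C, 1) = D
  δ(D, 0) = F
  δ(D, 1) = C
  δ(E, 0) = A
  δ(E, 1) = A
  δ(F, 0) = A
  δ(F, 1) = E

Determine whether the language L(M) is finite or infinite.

infinite

State A is reachable from the start and can reach an accepting state, and it lies on the cycle A → C → B → A.
Traversing that cycle any number of times yields accepted strings of unbounded length, so the language is infinite.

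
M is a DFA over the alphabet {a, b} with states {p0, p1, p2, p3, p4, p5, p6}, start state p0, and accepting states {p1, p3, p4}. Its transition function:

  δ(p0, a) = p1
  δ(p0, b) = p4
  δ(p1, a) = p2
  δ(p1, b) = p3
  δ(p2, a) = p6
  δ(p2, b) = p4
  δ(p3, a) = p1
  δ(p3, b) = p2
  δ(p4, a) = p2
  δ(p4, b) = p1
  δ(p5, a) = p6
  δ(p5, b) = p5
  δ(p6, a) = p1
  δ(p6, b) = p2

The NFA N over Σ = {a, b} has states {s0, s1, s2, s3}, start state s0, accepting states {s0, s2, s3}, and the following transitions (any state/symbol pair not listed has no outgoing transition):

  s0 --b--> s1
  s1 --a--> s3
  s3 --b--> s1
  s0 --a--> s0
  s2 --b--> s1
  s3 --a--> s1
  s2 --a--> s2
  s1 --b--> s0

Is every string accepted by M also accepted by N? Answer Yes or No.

The string b is in L(M) but not in L(N).
So L(M) ⊄ L(N).

No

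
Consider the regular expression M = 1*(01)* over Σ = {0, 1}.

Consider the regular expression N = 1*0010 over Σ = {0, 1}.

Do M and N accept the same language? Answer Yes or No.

No

The empty string ε is accepted by M but rejected by N.
So L(M) ≠ L(N).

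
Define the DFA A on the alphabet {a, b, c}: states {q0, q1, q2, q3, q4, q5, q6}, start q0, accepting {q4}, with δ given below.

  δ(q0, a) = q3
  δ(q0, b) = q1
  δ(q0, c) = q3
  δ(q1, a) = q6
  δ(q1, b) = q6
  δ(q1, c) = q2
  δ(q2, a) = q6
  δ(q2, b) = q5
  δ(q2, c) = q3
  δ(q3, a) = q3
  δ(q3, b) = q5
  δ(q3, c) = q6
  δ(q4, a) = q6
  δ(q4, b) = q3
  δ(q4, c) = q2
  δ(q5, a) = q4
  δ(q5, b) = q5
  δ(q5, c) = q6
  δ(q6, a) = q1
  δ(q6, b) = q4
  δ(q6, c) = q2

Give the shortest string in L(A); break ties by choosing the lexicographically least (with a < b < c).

aba

A breadth-first search from q0 reaches an accepting state first via the path q0 → q3 → q5 → q4 on input aba.
No string of length < 3 is accepted (BFS exhausts all shorter strings without reaching an accepting state), and aba is the lexicographically least accepting string of length 3.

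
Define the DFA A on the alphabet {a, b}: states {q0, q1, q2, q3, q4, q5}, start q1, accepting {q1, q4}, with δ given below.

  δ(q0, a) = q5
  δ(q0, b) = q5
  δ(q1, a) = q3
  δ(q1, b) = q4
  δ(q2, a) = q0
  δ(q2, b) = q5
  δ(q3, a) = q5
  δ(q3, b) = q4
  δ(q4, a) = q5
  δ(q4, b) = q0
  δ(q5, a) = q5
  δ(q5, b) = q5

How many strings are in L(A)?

3

The useful subgraph on states {q1, q3, q4} is acyclic, so L(A) is finite; the longest accepting path visits 3 useful states, giving maximum string length 2.
Counting accepting paths from q1 by length: 1 of length 0, 1 of length 1, 1 of length 2. Total 3.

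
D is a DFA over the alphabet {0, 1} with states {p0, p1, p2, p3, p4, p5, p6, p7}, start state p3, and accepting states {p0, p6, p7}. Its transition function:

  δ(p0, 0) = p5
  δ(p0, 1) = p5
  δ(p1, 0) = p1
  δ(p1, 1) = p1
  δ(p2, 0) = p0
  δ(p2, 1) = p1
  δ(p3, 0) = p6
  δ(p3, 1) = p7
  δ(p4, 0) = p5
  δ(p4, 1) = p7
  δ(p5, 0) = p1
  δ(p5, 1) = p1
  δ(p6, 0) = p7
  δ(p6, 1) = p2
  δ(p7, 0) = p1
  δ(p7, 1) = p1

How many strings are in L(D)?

4

The useful subgraph on states {p0, p2, p3, p6, p7} is acyclic, so L(D) is finite; the longest accepting path visits 4 useful states, giving maximum string length 3.
Counting accepting paths from p3 by length: 2 of length 1, 1 of length 2, 1 of length 3. Total 4.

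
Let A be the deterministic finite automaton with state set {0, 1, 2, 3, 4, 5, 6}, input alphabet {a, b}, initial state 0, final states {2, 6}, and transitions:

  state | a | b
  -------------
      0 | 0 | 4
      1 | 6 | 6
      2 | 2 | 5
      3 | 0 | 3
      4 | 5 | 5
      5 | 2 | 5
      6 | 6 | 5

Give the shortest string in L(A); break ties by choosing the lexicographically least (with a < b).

A breadth-first search from 0 reaches an accepting state first via the path 0 → 4 → 5 → 2 on input baa.
No string of length < 3 is accepted (BFS exhausts all shorter strings without reaching an accepting state), and baa is the lexicographically least accepting string of length 3.

baa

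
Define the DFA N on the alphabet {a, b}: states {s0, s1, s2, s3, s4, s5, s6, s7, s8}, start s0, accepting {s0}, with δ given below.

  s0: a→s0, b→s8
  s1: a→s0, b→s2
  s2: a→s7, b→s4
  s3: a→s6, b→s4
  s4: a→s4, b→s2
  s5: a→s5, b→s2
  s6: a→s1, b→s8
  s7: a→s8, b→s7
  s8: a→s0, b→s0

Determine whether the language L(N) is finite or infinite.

infinite

State s0 is reachable from the start and can reach an accepting state, and it lies on the cycle s0 → s0.
Traversing that cycle any number of times yields accepted strings of unbounded length, so the language is infinite.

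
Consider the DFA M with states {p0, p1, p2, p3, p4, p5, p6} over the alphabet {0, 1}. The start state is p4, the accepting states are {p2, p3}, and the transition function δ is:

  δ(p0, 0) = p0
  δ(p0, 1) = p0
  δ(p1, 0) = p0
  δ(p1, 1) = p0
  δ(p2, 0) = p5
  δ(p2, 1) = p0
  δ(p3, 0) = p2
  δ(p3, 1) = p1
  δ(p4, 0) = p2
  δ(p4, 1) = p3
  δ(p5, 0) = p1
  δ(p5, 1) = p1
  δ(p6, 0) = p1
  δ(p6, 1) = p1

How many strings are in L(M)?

3

The useful subgraph on states {p2, p3, p4} is acyclic, so L(M) is finite; the longest accepting path visits 3 useful states, giving maximum string length 2.
Counting accepting paths from p4 by length: 2 of length 1, 1 of length 2. Total 3.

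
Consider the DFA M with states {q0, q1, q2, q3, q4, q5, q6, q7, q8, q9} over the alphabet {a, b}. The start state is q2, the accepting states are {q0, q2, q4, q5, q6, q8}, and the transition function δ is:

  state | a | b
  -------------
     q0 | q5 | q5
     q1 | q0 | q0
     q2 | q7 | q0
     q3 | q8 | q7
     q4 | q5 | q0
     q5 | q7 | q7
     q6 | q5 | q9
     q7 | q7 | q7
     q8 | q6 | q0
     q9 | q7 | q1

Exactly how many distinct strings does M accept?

The useful subgraph on states {q0, q2, q5} is acyclic, so L(M) is finite; the longest accepting path visits 3 useful states, giving maximum string length 2.
Counting accepting paths from q2 by length: 1 of length 0, 1 of length 1, 2 of length 2. Total 4.

4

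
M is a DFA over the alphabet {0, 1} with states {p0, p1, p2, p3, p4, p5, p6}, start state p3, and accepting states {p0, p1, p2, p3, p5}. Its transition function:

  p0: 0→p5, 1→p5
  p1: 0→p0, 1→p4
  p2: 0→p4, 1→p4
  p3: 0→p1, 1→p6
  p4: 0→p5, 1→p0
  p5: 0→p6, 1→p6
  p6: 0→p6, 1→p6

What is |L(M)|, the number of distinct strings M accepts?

9

The useful subgraph on states {p0, p1, p3, p4, p5} is acyclic, so L(M) is finite; the longest accepting path visits 5 useful states, giving maximum string length 4.
Counting accepting paths from p3 by length: 1 of length 0, 1 of length 1, 1 of length 2, 4 of length 3, 2 of length 4. Total 9.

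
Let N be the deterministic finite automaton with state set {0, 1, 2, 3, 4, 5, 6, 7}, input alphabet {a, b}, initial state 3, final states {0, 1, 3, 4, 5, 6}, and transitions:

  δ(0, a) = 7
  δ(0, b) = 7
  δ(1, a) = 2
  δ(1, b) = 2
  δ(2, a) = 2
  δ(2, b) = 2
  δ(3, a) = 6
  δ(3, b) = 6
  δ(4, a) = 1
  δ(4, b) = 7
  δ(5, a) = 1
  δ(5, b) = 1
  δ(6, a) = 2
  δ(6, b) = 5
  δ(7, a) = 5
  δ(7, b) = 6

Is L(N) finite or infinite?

finite

The useful states (reachable from 3 and able to reach an accepting state) are {1, 3, 5, 6}.
Restricted to these states the transition graph has no cycle, so every accepting path has bounded length and L is finite.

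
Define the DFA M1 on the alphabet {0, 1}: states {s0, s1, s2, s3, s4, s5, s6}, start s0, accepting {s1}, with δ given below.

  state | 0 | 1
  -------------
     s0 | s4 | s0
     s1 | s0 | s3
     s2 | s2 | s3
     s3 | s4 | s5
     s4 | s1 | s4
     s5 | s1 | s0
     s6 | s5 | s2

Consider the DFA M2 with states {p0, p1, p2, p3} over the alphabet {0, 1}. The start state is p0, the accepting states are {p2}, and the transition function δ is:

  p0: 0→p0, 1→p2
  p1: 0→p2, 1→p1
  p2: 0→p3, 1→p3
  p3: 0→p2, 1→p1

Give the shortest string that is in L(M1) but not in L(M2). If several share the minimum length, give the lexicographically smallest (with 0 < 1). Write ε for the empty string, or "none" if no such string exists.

The string 00 is accepted by M1 but not by M2.
No shorter string lies in the difference, and 00 is the lexicographically first length-2 string in L(M1) \ L(M2).

00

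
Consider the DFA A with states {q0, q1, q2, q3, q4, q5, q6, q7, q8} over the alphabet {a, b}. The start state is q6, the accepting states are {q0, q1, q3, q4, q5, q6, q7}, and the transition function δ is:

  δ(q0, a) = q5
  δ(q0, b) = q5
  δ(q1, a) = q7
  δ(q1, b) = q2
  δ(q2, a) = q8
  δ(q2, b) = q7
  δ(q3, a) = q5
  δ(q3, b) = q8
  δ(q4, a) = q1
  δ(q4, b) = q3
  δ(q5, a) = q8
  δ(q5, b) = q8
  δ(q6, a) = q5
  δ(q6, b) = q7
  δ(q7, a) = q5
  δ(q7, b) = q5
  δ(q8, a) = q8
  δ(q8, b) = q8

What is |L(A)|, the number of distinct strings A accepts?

5

The useful subgraph on states {q5, q6, q7} is acyclic, so L(A) is finite; the longest accepting path visits 3 useful states, giving maximum string length 2.
Counting accepting paths from q6 by length: 1 of length 0, 2 of length 1, 2 of length 2. Total 5.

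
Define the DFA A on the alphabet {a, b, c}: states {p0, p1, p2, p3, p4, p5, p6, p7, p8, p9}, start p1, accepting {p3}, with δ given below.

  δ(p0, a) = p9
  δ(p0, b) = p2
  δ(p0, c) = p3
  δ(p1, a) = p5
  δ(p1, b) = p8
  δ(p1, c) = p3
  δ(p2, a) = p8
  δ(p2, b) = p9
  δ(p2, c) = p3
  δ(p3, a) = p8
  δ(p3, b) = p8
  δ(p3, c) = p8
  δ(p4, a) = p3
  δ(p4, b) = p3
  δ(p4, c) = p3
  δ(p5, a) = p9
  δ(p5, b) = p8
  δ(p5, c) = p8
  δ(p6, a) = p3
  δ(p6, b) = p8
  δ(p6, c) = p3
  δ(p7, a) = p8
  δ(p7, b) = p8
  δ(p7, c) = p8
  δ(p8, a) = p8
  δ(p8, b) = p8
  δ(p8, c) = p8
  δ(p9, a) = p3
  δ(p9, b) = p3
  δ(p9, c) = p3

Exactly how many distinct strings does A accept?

The useful subgraph on states {p1, p3, p5, p9} is acyclic, so L(A) is finite; the longest accepting path visits 4 useful states, giving maximum string length 3.
Counting accepting paths from p1 by length: 1 of length 1, 3 of length 3. Total 4.

4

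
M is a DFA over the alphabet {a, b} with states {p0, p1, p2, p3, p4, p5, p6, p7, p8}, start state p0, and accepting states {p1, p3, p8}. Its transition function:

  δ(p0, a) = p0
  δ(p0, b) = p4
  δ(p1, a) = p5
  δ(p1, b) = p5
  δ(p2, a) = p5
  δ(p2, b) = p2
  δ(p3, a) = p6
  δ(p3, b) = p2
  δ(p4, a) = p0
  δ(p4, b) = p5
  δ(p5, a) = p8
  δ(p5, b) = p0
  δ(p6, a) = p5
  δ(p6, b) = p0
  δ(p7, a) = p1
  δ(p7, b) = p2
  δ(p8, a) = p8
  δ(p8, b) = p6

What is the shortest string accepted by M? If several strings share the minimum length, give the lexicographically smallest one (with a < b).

A breadth-first search from p0 reaches an accepting state first via the path p0 → p4 → p5 → p8 on input bba.
No string of length < 3 is accepted (BFS exhausts all shorter strings without reaching an accepting state), and bba is the lexicographically least accepting string of length 3.

bba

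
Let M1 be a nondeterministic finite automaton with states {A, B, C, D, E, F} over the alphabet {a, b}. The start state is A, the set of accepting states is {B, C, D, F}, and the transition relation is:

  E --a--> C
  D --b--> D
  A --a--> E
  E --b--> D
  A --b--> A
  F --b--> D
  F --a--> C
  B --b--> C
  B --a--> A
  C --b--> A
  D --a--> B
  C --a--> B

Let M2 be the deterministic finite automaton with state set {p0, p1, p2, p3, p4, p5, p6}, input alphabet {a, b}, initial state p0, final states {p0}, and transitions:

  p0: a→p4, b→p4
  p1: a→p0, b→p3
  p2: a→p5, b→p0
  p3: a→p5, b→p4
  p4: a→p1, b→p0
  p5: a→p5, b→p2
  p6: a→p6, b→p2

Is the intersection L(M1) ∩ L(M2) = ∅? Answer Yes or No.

No

The string ab is accepted by both M1 and M2.
Hence L(M1) ∩ L(M2) ≠ ∅.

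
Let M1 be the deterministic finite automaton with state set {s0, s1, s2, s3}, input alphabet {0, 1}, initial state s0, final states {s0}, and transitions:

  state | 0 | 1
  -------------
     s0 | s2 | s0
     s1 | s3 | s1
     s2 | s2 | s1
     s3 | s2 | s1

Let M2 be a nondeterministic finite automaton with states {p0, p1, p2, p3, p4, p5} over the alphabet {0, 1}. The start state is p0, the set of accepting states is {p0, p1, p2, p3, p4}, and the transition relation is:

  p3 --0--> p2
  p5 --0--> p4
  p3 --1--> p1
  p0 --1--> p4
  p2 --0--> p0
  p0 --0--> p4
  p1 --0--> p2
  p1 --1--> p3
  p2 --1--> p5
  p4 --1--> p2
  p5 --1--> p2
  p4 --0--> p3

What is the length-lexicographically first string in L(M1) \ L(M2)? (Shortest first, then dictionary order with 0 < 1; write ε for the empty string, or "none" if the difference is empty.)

111

The string 111 is accepted by M1 but not by M2.
No shorter string lies in the difference, and 111 is the lexicographically first length-3 string in L(M1) \ L(M2).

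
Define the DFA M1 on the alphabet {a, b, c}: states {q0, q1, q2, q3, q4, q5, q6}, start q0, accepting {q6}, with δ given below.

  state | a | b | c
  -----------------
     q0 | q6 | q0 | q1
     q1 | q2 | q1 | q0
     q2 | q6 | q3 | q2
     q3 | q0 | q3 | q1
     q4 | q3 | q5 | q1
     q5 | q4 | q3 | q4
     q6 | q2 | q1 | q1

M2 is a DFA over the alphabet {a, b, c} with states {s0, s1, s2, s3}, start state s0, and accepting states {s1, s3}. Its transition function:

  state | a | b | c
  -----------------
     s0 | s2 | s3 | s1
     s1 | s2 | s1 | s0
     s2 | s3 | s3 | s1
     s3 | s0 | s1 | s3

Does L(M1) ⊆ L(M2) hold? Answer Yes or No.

The string a is in L(M1) but not in L(M2).
So L(M1) ⊄ L(M2).

No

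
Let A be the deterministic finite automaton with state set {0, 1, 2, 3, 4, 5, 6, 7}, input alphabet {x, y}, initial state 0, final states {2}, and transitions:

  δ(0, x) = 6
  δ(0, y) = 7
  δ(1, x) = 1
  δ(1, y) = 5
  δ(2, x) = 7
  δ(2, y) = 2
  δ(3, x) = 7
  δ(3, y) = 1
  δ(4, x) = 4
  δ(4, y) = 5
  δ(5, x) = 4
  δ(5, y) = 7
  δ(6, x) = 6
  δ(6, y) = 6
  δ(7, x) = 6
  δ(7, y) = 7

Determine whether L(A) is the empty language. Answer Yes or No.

Yes

The states reachable from the start state are {0, 6, 7}.
None of the accepting states {2} is reachable, so no string is accepted and L(A) = ∅.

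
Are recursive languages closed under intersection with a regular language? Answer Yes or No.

Yes

A regular language is decidable (simulate its DFA), so run that check and the decider for L and accept iff both accept; everything halts.
So the recursive languages are closed under intersection with a regular language.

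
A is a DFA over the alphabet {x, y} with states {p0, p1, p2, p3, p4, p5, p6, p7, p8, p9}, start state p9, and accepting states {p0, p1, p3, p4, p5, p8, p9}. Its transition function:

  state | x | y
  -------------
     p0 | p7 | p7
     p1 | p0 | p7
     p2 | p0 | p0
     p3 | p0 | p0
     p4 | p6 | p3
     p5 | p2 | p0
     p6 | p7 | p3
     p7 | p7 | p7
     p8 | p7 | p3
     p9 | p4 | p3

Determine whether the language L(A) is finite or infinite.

The useful states (reachable from p9 and able to reach an accepting state) are {p0, p3, p4, p6, p9}.
Restricted to these states the transition graph has no cycle, so every accepting path has bounded length and L is finite.

finite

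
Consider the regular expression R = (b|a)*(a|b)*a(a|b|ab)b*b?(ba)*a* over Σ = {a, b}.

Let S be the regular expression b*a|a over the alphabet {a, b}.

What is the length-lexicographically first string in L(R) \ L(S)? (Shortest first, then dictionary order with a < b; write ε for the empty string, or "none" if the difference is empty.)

The string aa is accepted by R but not by S.
No shorter string lies in the difference, and aa is the lexicographically first length-2 string in L(R) \ L(S).

aa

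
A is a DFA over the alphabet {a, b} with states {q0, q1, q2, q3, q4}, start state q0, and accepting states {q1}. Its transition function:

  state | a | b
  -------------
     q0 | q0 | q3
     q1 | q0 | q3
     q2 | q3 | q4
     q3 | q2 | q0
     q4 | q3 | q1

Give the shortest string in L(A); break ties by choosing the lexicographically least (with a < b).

A breadth-first search from q0 reaches an accepting state first via the path q0 → q3 → q2 → q4 → q1 on input babb.
No string of length < 4 is accepted (BFS exhausts all shorter strings without reaching an accepting state), and babb is the lexicographically least accepting string of length 4.

babb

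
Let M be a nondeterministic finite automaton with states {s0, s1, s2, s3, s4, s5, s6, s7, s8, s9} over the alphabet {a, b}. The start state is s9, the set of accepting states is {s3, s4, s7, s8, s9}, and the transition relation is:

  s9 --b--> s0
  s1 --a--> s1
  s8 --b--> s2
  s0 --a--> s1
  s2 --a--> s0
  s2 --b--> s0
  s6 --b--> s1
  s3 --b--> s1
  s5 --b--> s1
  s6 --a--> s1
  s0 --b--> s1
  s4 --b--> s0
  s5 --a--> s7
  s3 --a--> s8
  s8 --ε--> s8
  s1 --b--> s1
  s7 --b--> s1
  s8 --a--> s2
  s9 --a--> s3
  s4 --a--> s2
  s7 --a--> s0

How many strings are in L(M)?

3

The useful subgraph on states {s3, s8, s9} is acyclic, so L(M) is finite; the longest accepting path visits 3 useful states, giving maximum string length 2.
Counting accepting paths from s9 by length: 1 of length 0, 1 of length 1, 1 of length 2. Total 3.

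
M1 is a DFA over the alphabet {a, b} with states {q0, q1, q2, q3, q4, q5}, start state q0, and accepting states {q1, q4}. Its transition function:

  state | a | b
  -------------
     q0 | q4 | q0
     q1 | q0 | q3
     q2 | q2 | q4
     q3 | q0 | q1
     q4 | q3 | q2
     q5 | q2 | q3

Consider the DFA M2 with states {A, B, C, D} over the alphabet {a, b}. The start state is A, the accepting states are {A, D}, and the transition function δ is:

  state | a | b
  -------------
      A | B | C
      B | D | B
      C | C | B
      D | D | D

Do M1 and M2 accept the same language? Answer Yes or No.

No

The string a is accepted by M1 but rejected by M2.
So L(M1) ≠ L(M2).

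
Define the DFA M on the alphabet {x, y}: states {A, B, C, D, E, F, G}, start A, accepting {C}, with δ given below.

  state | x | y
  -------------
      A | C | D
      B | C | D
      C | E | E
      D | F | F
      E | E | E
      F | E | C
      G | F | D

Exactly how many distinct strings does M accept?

The useful subgraph on states {A, C, D, F} is acyclic, so L(M) is finite; the longest accepting path visits 4 useful states, giving maximum string length 3.
Counting accepting paths from A by length: 1 of length 1, 2 of length 3. Total 3.

3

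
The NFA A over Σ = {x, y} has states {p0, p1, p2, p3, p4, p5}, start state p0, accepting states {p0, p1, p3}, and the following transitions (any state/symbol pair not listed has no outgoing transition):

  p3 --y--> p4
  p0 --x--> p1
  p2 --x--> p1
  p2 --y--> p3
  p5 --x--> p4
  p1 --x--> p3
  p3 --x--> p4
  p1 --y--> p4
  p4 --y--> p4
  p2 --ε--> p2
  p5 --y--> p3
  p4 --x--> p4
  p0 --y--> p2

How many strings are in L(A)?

The useful subgraph on states {p0, p1, p2, p3} is acyclic, so L(A) is finite; the longest accepting path visits 4 useful states, giving maximum string length 3.
Counting accepting paths from p0 by length: 1 of length 0, 1 of length 1, 3 of length 2, 1 of length 3. Total 6.

6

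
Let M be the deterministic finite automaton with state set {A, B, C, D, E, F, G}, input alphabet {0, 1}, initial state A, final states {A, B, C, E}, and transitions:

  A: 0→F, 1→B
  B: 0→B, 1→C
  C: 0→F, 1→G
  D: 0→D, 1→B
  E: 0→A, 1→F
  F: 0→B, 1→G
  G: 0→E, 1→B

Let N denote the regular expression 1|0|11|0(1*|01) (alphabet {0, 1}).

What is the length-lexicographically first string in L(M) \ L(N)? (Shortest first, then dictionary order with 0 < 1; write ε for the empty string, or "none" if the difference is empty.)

The empty string ε is accepted by M but not by N.
Since ε is the unique shortest string, it is the required witness.

ε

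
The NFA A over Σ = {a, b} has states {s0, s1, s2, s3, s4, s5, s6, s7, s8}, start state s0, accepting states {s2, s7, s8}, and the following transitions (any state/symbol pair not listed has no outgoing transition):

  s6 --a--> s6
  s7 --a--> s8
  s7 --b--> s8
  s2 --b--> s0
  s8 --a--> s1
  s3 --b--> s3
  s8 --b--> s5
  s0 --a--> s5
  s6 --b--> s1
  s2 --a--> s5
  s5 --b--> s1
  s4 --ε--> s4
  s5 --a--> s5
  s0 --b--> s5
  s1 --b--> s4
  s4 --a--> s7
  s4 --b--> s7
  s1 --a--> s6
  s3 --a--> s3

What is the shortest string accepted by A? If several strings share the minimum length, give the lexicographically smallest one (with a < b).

abba

A breadth-first search from s0 reaches an accepting state first via the path s0 → s5 → s1 → s4 → s7 on input abba.
No string of length < 4 is accepted (BFS exhausts all shorter strings without reaching an accepting state), and abba is the lexicographically least accepting string of length 4.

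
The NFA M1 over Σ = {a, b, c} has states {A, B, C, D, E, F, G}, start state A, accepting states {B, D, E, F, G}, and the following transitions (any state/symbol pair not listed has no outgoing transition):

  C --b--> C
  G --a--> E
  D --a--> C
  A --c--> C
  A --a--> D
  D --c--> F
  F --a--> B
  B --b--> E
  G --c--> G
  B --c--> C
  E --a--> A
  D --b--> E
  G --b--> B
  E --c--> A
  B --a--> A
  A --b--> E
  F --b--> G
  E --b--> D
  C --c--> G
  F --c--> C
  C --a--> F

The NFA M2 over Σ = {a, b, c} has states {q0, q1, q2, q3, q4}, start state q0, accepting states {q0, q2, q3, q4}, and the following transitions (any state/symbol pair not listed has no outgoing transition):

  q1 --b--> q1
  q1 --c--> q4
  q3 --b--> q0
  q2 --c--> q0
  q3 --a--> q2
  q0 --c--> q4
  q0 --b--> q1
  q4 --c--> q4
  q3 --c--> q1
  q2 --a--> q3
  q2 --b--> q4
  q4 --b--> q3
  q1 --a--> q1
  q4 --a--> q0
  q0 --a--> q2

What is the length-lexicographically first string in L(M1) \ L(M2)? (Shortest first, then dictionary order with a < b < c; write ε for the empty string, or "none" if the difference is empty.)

b

The string b is accepted by M1 but not by M2.
No shorter string lies in the difference, and b is the lexicographically first length-1 string in L(M1) \ L(M2).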